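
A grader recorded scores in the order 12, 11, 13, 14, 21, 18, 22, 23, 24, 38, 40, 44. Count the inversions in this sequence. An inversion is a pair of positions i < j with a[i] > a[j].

2

For each element, count later entries that are smaller:
12 → 11 → 1
11 → none → 0
13 → none → 0
14 → none → 0
21 → 18 → 1
18 → none → 0
22 → none → 0
23 → none → 0
24 → none → 0
38 → none → 0
40 → none → 0
44 → none → 0
Sum: 1 + 0 + 0 + 0 + 1 + 0 + 0 + 0 + 0 + 0 + 0 + 0 = 2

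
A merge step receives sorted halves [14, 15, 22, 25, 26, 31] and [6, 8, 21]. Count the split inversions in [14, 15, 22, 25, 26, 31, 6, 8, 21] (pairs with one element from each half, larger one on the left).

There are 16 split inversions.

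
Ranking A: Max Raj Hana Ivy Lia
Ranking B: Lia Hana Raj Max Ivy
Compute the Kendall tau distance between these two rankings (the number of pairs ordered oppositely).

Assign each item its position (1..5) in the first ordering, then rewrite the second ordering as that position sequence:
positions: Max→1, Raj→2, Hana→3, Ivy→4, Lia→5
second ordering as positions: [5, 3, 2, 1, 4]
Discordant pairs = inversions in this position sequence.
5: 3, 2, 1, 4 → 4
3: 2, 1 → 2
2: 1 → 1
1: 0
4: 0
Total: 4 + 2 + 1 + 0 + 0 = 7

7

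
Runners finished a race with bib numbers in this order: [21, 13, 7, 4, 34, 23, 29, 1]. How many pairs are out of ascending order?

15 inversions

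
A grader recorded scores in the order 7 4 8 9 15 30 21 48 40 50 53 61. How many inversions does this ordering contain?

Count, for each position, how many later elements it exceeds:
7: 1
4: 0
8: 0
9: 0
15: 0
30: 1
21: 0
48: 1
40: 0
50: 0
53: 0
61: 0
Sum: 1 + 0 + 0 + 0 + 0 + 1 + 0 + 1 + 0 + 0 + 0 + 0 = 3

3 inversions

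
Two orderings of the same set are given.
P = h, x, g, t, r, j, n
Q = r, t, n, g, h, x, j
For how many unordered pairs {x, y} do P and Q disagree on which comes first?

13 disagreeing pairs

Assign each item its position (1..7) in the first ordering, then rewrite the second ordering as that position sequence:
positions: h→1, x→2, g→3, t→4, r→5, j→6, n→7
second ordering as positions: [5, 4, 7, 3, 1, 2, 6]
Discordant pairs = inversions in this position sequence.
5: 4, 3, 1, 2 → 4
4: 3, 1, 2 → 3
7: 3, 1, 2, 6 → 4
3: 1, 2 → 2
1: 0
2: 0
6: 0
Total: 4 + 3 + 4 + 2 + 0 + 0 + 0 = 13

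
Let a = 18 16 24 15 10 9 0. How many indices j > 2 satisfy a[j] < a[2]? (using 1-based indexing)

4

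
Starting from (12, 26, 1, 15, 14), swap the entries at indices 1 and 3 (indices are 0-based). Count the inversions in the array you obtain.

Positions 1 and 3 hold 26 and 15; after swapping, the array is [12, 15, 1, 26, 14].
Sweep left to right; for each value list the smaller values that follow it:
12 → 1 → 1
15 → 1, 14 → 2
1 → none → 0
26 → 14 → 1
14 → none → 0
Sum: 1 + 2 + 0 + 1 + 0 = 4

4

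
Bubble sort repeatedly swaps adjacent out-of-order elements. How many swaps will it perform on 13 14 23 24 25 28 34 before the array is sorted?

Each adjacent swap fixes exactly one inversion, so the minimum swap count equals the number of inversions.
Count inversions — for each element, later elements that are smaller:
13: none → 0
14: none → 0
23: none → 0
24: none → 0
25: none → 0
28: none → 0
34: none → 0
Total inversions: 0 + 0 + 0 + 0 + 0 + 0 + 0 = 0

There are 0 adjacent swaps.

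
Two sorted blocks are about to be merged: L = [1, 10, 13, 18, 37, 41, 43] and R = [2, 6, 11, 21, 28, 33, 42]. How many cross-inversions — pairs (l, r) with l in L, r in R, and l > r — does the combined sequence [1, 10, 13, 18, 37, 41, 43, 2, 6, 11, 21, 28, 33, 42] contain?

27 split inversions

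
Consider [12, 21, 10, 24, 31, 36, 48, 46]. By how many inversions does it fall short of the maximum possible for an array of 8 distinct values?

25

Maximum inversions for 8 distinct elements is C(8, 2) = 8·7/2 = 28.
Current inversions — for each element, count later smaller elements:
12: 1
21: 1
10: 0
24: 0
31: 0
36: 0
48: 1
46: 0
Current total: 1 + 1 + 0 + 0 + 0 + 0 + 1 + 0 = 3
Shortfall: 28 − 3 = 25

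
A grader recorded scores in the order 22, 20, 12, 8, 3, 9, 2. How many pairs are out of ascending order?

Count, for each position, how many later elements it exceeds:
22: 6
20: 5
12: 4
8: 2
3: 1
9: 1
2: 0
Sum: 6 + 5 + 4 + 2 + 1 + 1 + 0 = 19

There are 19 inversions.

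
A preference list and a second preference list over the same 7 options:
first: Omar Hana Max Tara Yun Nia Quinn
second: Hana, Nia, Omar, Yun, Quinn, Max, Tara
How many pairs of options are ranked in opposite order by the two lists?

Assign each item its position (1..7) in the first ordering, then rewrite the second ordering as that position sequence:
positions: Omar→1, Hana→2, Max→3, Tara→4, Yun→5, Nia→6, Quinn→7
second ordering as positions: [2, 6, 1, 5, 7, 3, 4]
Discordant pairs = inversions in this position sequence.
2: 1 → 1
6: 1, 5, 3, 4 → 4
1: 0
5: 3, 4 → 2
7: 3, 4 → 2
3: 0
4: 0
Total: 1 + 4 + 0 + 2 + 2 + 0 + 0 = 9

9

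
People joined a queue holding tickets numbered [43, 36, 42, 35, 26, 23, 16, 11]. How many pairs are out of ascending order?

27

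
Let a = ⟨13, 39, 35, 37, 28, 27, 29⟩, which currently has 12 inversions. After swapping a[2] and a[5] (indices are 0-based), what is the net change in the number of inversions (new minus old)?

-3

Positions 2 and 5 hold 35 and 27; after swapping, the array is [13, 39, 27, 37, 28, 35, 29].
Count, for each position, how many later elements it exceeds:
13: 0
39: 5
27: 0
37: 3
28: 0
35: 1
29: 0
Sum: 0 + 5 + 0 + 3 + 0 + 1 + 0 = 9
Change: 9 − 12 = -3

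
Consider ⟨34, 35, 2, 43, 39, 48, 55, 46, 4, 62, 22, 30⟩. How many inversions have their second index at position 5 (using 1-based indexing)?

1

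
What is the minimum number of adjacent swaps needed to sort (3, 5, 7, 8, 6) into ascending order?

2 swaps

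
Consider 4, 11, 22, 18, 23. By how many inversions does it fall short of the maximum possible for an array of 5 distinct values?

9 inversions short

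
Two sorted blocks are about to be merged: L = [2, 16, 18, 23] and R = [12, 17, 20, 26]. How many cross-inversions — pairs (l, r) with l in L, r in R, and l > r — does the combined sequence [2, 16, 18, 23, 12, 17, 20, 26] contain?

6

Take each right-half value and tally the left-half values above it:
r = 12: 16, 18, 23 → 3
r = 17: 18, 23 → 2
r = 20: 23 → 1
r = 26: none → 0
Cross-inversions: 3 + 2 + 1 + 0 = 6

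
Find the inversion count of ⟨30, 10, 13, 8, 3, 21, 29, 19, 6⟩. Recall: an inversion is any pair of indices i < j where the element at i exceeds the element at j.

21 out-of-order pairs

Sweep left to right; for each value list the smaller values that follow it:
30 → 10, 13, 8, 3, 21, 29, 19, 6 → 8
10 → 8, 3, 6 → 3
13 → 8, 3, 6 → 3
8 → 3, 6 → 2
3 → none → 0
21 → 19, 6 → 2
29 → 19, 6 → 2
19 → 6 → 1
6 → none → 0
Sum: 8 + 3 + 3 + 2 + 0 + 2 + 2 + 1 + 0 = 21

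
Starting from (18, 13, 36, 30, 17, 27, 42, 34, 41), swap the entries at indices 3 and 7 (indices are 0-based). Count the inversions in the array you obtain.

11 inversions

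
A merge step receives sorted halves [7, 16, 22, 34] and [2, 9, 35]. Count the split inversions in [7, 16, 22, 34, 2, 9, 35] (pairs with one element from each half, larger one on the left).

Take each right-half value and tally the left-half values above it:
r = 2: 7, 16, 22, 34 → 4
r = 9: 16, 22, 34 → 3
r = 35: none → 0
Cross-inversions: 4 + 3 + 0 = 7

Split inversions: 7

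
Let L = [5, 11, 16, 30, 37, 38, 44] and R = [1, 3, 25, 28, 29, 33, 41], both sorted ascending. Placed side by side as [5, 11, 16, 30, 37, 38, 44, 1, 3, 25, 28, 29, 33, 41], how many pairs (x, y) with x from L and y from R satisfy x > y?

For each element r of the right run, count left-run elements greater than r:
r = 1: 5, 11, 16, 30, 37, 38, 44 → 7
r = 3: 5, 11, 16, 30, 37, 38, 44 → 7
r = 25: 30, 37, 38, 44 → 4
r = 28: 30, 37, 38, 44 → 4
r = 29: 30, 37, 38, 44 → 4
r = 33: 37, 38, 44 → 3
r = 41: 44 → 1
Cross-inversions: 7 + 7 + 4 + 4 + 4 + 3 + 1 = 30

30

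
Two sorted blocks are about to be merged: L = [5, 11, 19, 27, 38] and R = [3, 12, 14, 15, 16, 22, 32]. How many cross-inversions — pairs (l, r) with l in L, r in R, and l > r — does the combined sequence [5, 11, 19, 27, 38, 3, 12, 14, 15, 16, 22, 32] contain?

For each element r of the right run, count left-run elements greater than r:
r = 3: 5, 11, 19, 27, 38 → 5
r = 12: 19, 27, 38 → 3
r = 14: 19, 27, 38 → 3
r = 15: 19, 27, 38 → 3
r = 16: 19, 27, 38 → 3
r = 22: 27, 38 → 2
r = 32: 38 → 1
Cross-inversions: 5 + 3 + 3 + 3 + 3 + 2 + 1 = 20

20 cross-inversions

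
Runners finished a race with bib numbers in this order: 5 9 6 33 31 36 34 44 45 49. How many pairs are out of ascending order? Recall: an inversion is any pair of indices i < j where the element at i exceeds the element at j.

There are 3 inversions.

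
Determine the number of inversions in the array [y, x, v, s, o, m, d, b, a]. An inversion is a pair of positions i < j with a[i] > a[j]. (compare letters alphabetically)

Count, for each position, how many later elements it exceeds:
y: 8
x: 7
v: 6
s: 5
o: 4
m: 3
d: 2
b: 1
a: 0
Sum: 8 + 7 + 6 + 5 + 4 + 3 + 2 + 1 + 0 = 36

36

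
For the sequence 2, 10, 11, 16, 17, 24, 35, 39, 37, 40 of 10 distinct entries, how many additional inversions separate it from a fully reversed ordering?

44 inversions short

Maximum inversions for 10 distinct elements is C(10, 2) = 10·9/2 = 45.
Current inversions — for each element, count later smaller elements:
2: 0
10: 0
11: 0
16: 0
17: 0
24: 0
35: 0
39: 1
37: 0
40: 0
Current total: 0 + 0 + 0 + 0 + 0 + 0 + 0 + 1 + 0 + 0 = 1
Shortfall: 45 − 1 = 44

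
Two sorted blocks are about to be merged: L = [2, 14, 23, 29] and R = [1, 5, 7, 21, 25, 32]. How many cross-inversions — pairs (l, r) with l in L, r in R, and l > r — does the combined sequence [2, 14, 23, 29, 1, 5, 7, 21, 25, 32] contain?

Take each right-half value and tally the left-half values above it:
r = 1: 2, 14, 23, 29 → 4
r = 5: 14, 23, 29 → 3
r = 7: 14, 23, 29 → 3
r = 21: 23, 29 → 2
r = 25: 29 → 1
r = 32: none → 0
Cross-inversions: 4 + 3 + 3 + 2 + 1 + 0 = 13

13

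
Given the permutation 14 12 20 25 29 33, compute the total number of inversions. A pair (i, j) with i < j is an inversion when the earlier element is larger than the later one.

1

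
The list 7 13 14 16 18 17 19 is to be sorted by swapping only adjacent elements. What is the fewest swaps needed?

1

The minimum number of adjacent swaps to sort an array equals its inversion count, since every such swap removes exactly one inversion.
Count inversions — for each element, later elements that are smaller:
7: none → 0
13: none → 0
14: none → 0
16: none → 0
18: 17 → 1
17: none → 0
19: none → 0
Total inversions: 0 + 0 + 0 + 0 + 1 + 0 + 0 = 1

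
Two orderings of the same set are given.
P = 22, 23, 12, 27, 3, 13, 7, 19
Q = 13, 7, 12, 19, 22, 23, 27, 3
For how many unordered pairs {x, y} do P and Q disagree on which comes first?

16 disagreeing pairs

Assign each item its position (1..8) in the first ordering, then rewrite the second ordering as that position sequence:
positions: 22→1, 23→2, 12→3, 27→4, 3→5, 13→6, 7→7, 19→8
second ordering as positions: [6, 7, 3, 8, 1, 2, 4, 5]
Discordant pairs = inversions in this position sequence.
6: 3, 1, 2, 4, 5 → 5
7: 3, 1, 2, 4, 5 → 5
3: 1, 2 → 2
8: 1, 2, 4, 5 → 4
1: 0
2: 0
4: 0
5: 0
Total: 5 + 5 + 2 + 4 + 0 + 0 + 0 + 0 = 16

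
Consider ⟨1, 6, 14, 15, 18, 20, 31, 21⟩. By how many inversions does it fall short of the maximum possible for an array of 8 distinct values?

27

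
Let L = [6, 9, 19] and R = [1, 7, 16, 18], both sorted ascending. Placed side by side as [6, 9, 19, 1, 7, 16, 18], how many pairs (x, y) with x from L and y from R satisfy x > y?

Take each right-half value and tally the left-half values above it:
r = 1: 6, 9, 19 → 3
r = 7: 9, 19 → 2
r = 16: 19 → 1
r = 18: 19 → 1
Cross-inversions: 3 + 2 + 1 + 1 = 7

7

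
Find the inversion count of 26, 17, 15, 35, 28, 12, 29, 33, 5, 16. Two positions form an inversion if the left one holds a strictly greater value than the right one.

25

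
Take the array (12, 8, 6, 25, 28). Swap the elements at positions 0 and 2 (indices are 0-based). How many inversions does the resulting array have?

0 inversions

Positions 0 and 2 hold 12 and 6; after swapping, the array is [6, 8, 12, 25, 28].
For each element, count later entries that are smaller:
6 → none → 0
8 → none → 0
12 → none → 0
25 → none → 0
28 → none → 0
Sum: 0 + 0 + 0 + 0 + 0 = 0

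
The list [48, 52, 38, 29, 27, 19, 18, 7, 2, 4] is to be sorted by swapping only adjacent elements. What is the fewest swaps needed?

Minimum adjacent swaps = number of inversions (each swap of adjacent out-of-order elements removes one inversion and no swap can remove more).
Count inversions — for each element, later elements that are smaller:
48: 38, 29, 27, 19, 18, 7, 2, 4 → 8
52: 38, 29, 27, 19, 18, 7, 2, 4 → 8
38: 29, 27, 19, 18, 7, 2, 4 → 7
29: 27, 19, 18, 7, 2, 4 → 6
27: 19, 18, 7, 2, 4 → 5
19: 18, 7, 2, 4 → 4
18: 7, 2, 4 → 3
7: 2, 4 → 2
2: none → 0
4: none → 0
Total inversions: 8 + 8 + 7 + 6 + 5 + 4 + 3 + 2 + 0 + 0 = 43

Swaps: 43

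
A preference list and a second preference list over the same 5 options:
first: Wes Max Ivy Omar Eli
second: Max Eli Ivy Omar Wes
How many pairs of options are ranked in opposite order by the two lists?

6

Assign each item its position (1..5) in the first ordering, then rewrite the second ordering as that position sequence:
positions: Wes→1, Max→2, Ivy→3, Omar→4, Eli→5
second ordering as positions: [2, 5, 3, 4, 1]
Discordant pairs = inversions in this position sequence.
2: 1 → 1
5: 3, 4, 1 → 3
3: 1 → 1
4: 1 → 1
1: 0
Total: 1 + 3 + 1 + 1 + 0 = 6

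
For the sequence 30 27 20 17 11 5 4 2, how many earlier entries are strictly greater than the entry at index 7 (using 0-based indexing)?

The element at index 7 is 2.
Elements before it: 30, 27, 20, 17, 11, 5, 4
Those larger than 2: 30, 27, 20, 17, 11, 5, 4

7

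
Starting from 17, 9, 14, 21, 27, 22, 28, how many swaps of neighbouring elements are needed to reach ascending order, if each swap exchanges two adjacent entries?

Each adjacent swap fixes exactly one inversion, so the minimum swap count equals the number of inversions.
Count inversions — for each element, later elements that are smaller:
17: 9, 14 → 2
9: none → 0
14: none → 0
21: none → 0
27: 22 → 1
22: none → 0
28: none → 0
Total inversions: 2 + 0 + 0 + 0 + 1 + 0 + 0 = 3

3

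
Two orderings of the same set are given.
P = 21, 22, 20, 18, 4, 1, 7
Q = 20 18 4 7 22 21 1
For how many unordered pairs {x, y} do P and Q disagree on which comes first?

There are 10 disagreeing pairs.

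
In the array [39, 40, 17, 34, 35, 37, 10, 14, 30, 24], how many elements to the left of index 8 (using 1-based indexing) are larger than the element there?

6

The element at index 8 is 14.
Elements before it: 39, 40, 17, 34, 35, 37, 10
Those larger than 14: 39, 40, 17, 34, 35, 37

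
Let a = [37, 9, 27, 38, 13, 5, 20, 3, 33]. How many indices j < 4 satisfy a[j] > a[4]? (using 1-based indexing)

0

The element at index 4 is 38.
Elements before it: 37, 9, 27
None of them are larger than 38.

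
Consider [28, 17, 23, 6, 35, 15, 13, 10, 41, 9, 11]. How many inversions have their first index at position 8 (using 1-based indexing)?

1

The element at index 8 is 10.
Elements after it: 41, 9, 11
Those smaller than 10: 9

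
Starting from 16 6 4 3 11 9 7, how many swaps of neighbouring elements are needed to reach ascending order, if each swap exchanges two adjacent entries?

Each adjacent swap fixes exactly one inversion, so the minimum swap count equals the number of inversions.
Count inversions — for each element, later elements that are smaller:
16: 6, 4, 3, 11, 9, 7 → 6
6: 4, 3 → 2
4: 3 → 1
3: none → 0
11: 9, 7 → 2
9: 7 → 1
7: none → 0
Total inversions: 6 + 2 + 1 + 0 + 2 + 1 + 0 = 12

12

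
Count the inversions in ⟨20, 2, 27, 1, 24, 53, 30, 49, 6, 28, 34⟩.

18

Sweep left to right; for each value list the smaller values that follow it:
20 → 2, 1, 6 → 3
2 → 1 → 1
27 → 1, 24, 6 → 3
1 → none → 0
24 → 6 → 1
53 → 30, 49, 6, 28, 34 → 5
30 → 6, 28 → 2
49 → 6, 28, 34 → 3
6 → none → 0
28 → none → 0
34 → none → 0
Sum: 3 + 1 + 3 + 0 + 1 + 5 + 2 + 3 + 0 + 0 + 0 = 18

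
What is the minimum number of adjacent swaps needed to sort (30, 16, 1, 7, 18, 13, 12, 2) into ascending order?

The minimum number of adjacent swaps to sort an array equals its inversion count, since every such swap removes exactly one inversion.
Count inversions — for each element, later elements that are smaller:
30: 16, 1, 7, 18, 13, 12, 2 → 7
16: 1, 7, 13, 12, 2 → 5
1: none → 0
7: 2 → 1
18: 13, 12, 2 → 3
13: 12, 2 → 2
12: 2 → 1
2: none → 0
Total inversions: 7 + 5 + 0 + 1 + 3 + 2 + 1 + 0 = 19

Swaps: 19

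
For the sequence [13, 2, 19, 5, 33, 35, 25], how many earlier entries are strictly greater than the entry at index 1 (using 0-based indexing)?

The element at index 1 is 2.
Elements before it: 13
Those larger than 2: 13

1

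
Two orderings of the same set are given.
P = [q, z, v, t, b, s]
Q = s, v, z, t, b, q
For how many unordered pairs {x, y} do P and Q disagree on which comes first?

There are 10 disagreeing pairs.

Assign each item its position (1..6) in the first ordering, then rewrite the second ordering as that position sequence:
positions: q→1, z→2, v→3, t→4, b→5, s→6
second ordering as positions: [6, 3, 2, 4, 5, 1]
Discordant pairs = inversions in this position sequence.
6: 3, 2, 4, 5, 1 → 5
3: 2, 1 → 2
2: 1 → 1
4: 1 → 1
5: 1 → 1
1: 0
Total: 5 + 2 + 1 + 1 + 1 + 0 = 10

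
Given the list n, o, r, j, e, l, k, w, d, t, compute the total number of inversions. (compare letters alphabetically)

23

Element-by-element contributions:
n → j, e, l, k, d → 5
o → j, e, l, k, d → 5
r → j, e, l, k, d → 5
j → e, d → 2
e → d → 1
l → k, d → 2
k → d → 1
w → d, t → 2
d → none → 0
t → none → 0
Sum: 5 + 5 + 5 + 2 + 1 + 2 + 1 + 2 + 0 + 0 = 23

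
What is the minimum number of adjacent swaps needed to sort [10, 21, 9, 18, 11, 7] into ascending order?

10 swaps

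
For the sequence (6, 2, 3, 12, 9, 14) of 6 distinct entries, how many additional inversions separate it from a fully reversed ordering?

Maximum inversions for 6 distinct elements is C(6, 2) = 6·5/2 = 15.
Current inversions — for each element, count later smaller elements:
6: 2
2: 0
3: 0
12: 1
9: 0
14: 0
Current total: 2 + 0 + 0 + 1 + 0 + 0 = 3
Shortfall: 15 − 3 = 12

12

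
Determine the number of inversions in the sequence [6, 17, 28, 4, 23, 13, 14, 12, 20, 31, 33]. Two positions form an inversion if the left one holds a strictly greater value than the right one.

17 inversions

Count, for each position, how many later elements it exceeds:
6 → 4 → 1
17 → 4, 13, 14, 12 → 4
28 → 4, 23, 13, 14, 12, 20 → 6
4 → none → 0
23 → 13, 14, 12, 20 → 4
13 → 12 → 1
14 → 12 → 1
12 → none → 0
20 → none → 0
31 → none → 0
33 → none → 0
Sum: 1 + 4 + 6 + 0 + 4 + 1 + 1 + 0 + 0 + 0 + 0 = 17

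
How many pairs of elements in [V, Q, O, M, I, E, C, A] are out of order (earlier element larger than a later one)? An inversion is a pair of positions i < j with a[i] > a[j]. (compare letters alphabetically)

For each element, count later entries that are smaller:
V → Q, O, M, I, E, C, A → 7
Q → O, M, I, E, C, A → 6
O → M, I, E, C, A → 5
M → I, E, C, A → 4
I → E, C, A → 3
E → C, A → 2
C → A → 1
A → none → 0
Sum: 7 + 6 + 5 + 4 + 3 + 2 + 1 + 0 = 28

28 inversions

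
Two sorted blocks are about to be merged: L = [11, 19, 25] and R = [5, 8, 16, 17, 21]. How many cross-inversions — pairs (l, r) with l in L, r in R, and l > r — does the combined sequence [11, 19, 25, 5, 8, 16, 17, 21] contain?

11

Take each right-half value and tally the left-half values above it:
r = 5: 11, 19, 25 → 3
r = 8: 11, 19, 25 → 3
r = 16: 19, 25 → 2
r = 17: 19, 25 → 2
r = 21: 25 → 1
Cross-inversions: 3 + 3 + 2 + 2 + 1 = 11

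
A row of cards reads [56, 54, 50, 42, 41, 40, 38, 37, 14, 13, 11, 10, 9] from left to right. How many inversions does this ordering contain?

78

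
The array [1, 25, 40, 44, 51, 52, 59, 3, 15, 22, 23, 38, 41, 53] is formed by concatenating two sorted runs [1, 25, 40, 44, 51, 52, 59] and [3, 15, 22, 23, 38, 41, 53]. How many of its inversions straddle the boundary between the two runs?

For each element r of the right run, count left-run elements greater than r:
r = 3: 25, 40, 44, 51, 52, 59 → 6
r = 15: 25, 40, 44, 51, 52, 59 → 6
r = 22: 25, 40, 44, 51, 52, 59 → 6
r = 23: 25, 40, 44, 51, 52, 59 → 6
r = 38: 40, 44, 51, 52, 59 → 5
r = 41: 44, 51, 52, 59 → 4
r = 53: 59 → 1
Cross-inversions: 6 + 6 + 6 + 6 + 5 + 4 + 1 = 34

Split inversions: 34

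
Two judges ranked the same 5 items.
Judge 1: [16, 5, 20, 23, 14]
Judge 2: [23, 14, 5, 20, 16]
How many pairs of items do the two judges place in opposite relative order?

Discordant pairs: 8

Assign each item its position (1..5) in the first ordering, then rewrite the second ordering as that position sequence:
positions: 16→1, 5→2, 20→3, 23→4, 14→5
second ordering as positions: [4, 5, 2, 3, 1]
Discordant pairs = inversions in this position sequence.
4: 2, 3, 1 → 3
5: 2, 3, 1 → 3
2: 1 → 1
3: 1 → 1
1: 0
Total: 3 + 3 + 1 + 1 + 0 = 8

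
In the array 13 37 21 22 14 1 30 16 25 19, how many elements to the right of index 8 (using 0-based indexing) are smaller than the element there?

1

The element at index 8 is 25.
Elements after it: 19
Those smaller than 25: 19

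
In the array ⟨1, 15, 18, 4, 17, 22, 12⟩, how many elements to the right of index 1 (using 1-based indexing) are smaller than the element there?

The element at index 1 is 1.
Elements after it: 15, 18, 4, 17, 22, 12
None of them are smaller than 1.

0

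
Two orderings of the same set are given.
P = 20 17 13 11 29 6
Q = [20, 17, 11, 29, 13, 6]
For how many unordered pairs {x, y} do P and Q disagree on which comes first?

There are 2 disagreeing pairs.

Assign each item its position (1..6) in the first ordering, then rewrite the second ordering as that position sequence:
positions: 20→1, 17→2, 13→3, 11→4, 29→5, 6→6
second ordering as positions: [1, 2, 4, 5, 3, 6]
Discordant pairs = inversions in this position sequence.
1: 0
2: 0
4: 3 → 1
5: 3 → 1
3: 0
6: 0
Total: 0 + 0 + 1 + 1 + 0 + 0 = 2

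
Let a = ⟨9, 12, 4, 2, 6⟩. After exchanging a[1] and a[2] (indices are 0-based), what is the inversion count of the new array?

6

Positions 1 and 2 hold 12 and 4; after swapping, the array is [9, 4, 12, 2, 6].
Sweep left to right; for each value list the smaller values that follow it:
9: 3
4: 1
12: 2
2: 0
6: 0
Sum: 3 + 1 + 2 + 0 + 0 = 6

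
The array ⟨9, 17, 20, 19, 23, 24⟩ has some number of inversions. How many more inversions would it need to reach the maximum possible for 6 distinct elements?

14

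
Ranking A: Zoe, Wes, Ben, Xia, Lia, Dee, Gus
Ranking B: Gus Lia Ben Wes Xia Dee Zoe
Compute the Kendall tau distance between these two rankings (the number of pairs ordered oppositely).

15

Assign each item its position (1..7) in the first ordering, then rewrite the second ordering as that position sequence:
positions: Zoe→1, Wes→2, Ben→3, Xia→4, Lia→5, Dee→6, Gus→7
second ordering as positions: [7, 5, 3, 2, 4, 6, 1]
Discordant pairs = inversions in this position sequence.
7: 5, 3, 2, 4, 6, 1 → 6
5: 3, 2, 4, 1 → 4
3: 2, 1 → 2
2: 1 → 1
4: 1 → 1
6: 1 → 1
1: 0
Total: 6 + 4 + 2 + 1 + 1 + 1 + 0 = 15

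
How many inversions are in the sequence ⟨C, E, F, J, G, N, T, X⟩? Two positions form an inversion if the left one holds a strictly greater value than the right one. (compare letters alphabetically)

Count, for each position, how many later elements it exceeds:
C: 0
E: 0
F: 0
J: 1
G: 0
N: 0
T: 0
X: 0
Sum: 0 + 0 + 0 + 1 + 0 + 0 + 0 + 0 = 1

1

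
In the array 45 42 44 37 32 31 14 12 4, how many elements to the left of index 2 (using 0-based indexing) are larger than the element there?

1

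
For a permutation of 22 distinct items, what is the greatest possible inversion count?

A reversed (strictly descending) arrangement makes every pair an inversion, giving C(22, 2) inversions.
C(22, 2) = 22·21/2 = 231

231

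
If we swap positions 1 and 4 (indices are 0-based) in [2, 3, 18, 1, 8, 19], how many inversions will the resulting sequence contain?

5 inversions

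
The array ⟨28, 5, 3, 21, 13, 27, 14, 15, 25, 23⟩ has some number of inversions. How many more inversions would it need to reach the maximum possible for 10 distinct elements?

27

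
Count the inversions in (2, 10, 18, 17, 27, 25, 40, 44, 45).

Count, for each position, how many later elements it exceeds:
2: 0
10: 0
18: 1
17: 0
27: 1
25: 0
40: 0
44: 0
45: 0
Sum: 0 + 0 + 1 + 0 + 1 + 0 + 0 + 0 + 0 = 2

Out-of-order pairs: 2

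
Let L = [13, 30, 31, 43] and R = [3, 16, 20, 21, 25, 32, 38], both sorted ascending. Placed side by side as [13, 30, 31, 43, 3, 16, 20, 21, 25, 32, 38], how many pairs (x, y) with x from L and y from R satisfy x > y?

18

Take each right-half value and tally the left-half values above it:
r = 3: 13, 30, 31, 43 → 4
r = 16: 30, 31, 43 → 3
r = 20: 30, 31, 43 → 3
r = 21: 30, 31, 43 → 3
r = 25: 30, 31, 43 → 3
r = 32: 43 → 1
r = 38: 43 → 1
Cross-inversions: 4 + 3 + 3 + 3 + 3 + 1 + 1 = 18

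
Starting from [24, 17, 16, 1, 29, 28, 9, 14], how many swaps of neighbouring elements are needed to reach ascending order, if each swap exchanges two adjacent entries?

The minimum number of adjacent swaps to sort an array equals its inversion count, since every such swap removes exactly one inversion.
Count inversions — for each element, later elements that are smaller:
24: 17, 16, 1, 9, 14 → 5
17: 16, 1, 9, 14 → 4
16: 1, 9, 14 → 3
1: none → 0
29: 28, 9, 14 → 3
28: 9, 14 → 2
9: none → 0
14: none → 0
Total inversions: 5 + 4 + 3 + 0 + 3 + 2 + 0 + 0 = 17

17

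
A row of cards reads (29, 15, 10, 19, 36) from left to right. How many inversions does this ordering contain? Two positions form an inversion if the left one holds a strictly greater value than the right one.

Inversion pairs (indices are 0-based):
(0,1): 29 > 15
(0,2): 29 > 10
(0,3): 29 > 19
(1,2): 15 > 10
That's 4 pairs.

4 out-of-order pairs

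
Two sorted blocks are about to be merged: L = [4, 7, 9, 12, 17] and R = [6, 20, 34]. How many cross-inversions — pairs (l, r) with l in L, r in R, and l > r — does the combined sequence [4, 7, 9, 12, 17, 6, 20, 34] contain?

Take each right-half value and tally the left-half values above it:
r = 6: 7, 9, 12, 17 → 4
r = 20: none → 0
r = 34: none → 0
Cross-inversions: 4 + 0 + 0 = 4

4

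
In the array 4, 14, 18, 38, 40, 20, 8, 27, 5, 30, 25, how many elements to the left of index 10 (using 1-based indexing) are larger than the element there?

2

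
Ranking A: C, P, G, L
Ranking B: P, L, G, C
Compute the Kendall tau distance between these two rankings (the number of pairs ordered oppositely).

Assign each item its position (1..4) in the first ordering, then rewrite the second ordering as that position sequence:
positions: C→1, P→2, G→3, L→4
second ordering as positions: [2, 4, 3, 1]
Discordant pairs = inversions in this position sequence.
2: 1 → 1
4: 3, 1 → 2
3: 1 → 1
1: 0
Total: 1 + 2 + 1 + 0 = 4

4 discordant pairs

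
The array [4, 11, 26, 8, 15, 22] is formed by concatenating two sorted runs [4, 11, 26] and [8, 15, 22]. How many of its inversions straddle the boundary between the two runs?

Take each right-half value and tally the left-half values above it:
r = 8: 11, 26 → 2
r = 15: 26 → 1
r = 22: 26 → 1
Cross-inversions: 2 + 1 + 1 = 4

4 cross-inversions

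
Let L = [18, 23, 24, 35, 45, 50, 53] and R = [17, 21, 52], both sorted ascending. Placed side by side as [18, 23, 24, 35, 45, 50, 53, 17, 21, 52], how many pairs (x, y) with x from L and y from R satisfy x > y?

14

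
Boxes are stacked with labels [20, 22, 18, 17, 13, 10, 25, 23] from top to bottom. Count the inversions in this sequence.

Sweep left to right; for each value list the smaller values that follow it:
20: 4
22: 4
18: 3
17: 2
13: 1
10: 0
25: 1
23: 0
Sum: 4 + 4 + 3 + 2 + 1 + 0 + 1 + 0 = 15

15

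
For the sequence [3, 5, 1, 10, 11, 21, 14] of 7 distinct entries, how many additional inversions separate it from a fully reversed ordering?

18 inversions short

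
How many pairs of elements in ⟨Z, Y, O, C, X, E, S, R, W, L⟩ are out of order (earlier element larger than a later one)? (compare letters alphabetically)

For each element, count later entries that are smaller:
Z → Y, O, C, X, E, S, R, W, L → 9
Y → O, C, X, E, S, R, W, L → 8
O → C, E, L → 3
C → none → 0
X → E, S, R, W, L → 5
E → none → 0
S → R, L → 2
R → L → 1
W → L → 1
L → none → 0
Sum: 9 + 8 + 3 + 0 + 5 + 0 + 2 + 1 + 1 + 0 = 29

29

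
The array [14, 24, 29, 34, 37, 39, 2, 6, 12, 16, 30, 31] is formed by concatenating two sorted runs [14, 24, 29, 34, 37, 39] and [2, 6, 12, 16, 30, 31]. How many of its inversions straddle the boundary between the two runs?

29 split inversions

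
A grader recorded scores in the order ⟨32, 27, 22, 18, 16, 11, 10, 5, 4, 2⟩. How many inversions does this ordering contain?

Out-of-order pairs: 45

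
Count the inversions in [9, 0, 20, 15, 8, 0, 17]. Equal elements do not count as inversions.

Count, for each position, how many later elements it exceeds:
9 → 0, 8, 0 → 3
0 → none → 0
20 → 15, 8, 0, 17 → 4
15 → 8, 0 → 2
8 → 0 → 1
0 → none → 0
17 → none → 0
Sum: 3 + 0 + 4 + 2 + 1 + 0 + 0 = 10

10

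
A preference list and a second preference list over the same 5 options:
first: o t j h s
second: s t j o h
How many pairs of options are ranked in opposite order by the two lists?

Assign each item its position (1..5) in the first ordering, then rewrite the second ordering as that position sequence:
positions: o→1, t→2, j→3, h→4, s→5
second ordering as positions: [5, 2, 3, 1, 4]
Discordant pairs = inversions in this position sequence.
5: 2, 3, 1, 4 → 4
2: 1 → 1
3: 1 → 1
1: 0
4: 0
Total: 4 + 1 + 1 + 0 + 0 = 6

6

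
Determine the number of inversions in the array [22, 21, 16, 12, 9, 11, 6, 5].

Element-by-element contributions:
22: 7
21: 6
16: 5
12: 4
9: 2
11: 2
6: 1
5: 0
Sum: 7 + 6 + 5 + 4 + 2 + 2 + 1 + 0 = 27

27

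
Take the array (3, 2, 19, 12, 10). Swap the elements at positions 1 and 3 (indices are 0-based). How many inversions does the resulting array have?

5 inversions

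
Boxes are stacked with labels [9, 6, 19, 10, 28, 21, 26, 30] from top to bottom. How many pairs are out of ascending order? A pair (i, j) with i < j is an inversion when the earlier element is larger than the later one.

Sweep left to right; for each value list the smaller values that follow it:
9: 1
6: 0
19: 1
10: 0
28: 2
21: 0
26: 0
30: 0
Sum: 1 + 0 + 1 + 0 + 2 + 0 + 0 + 0 = 4

4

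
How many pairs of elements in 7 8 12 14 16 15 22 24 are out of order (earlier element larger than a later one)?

Element-by-element contributions:
7: 0
8: 0
12: 0
14: 0
16: 1
15: 0
22: 0
24: 0
Sum: 0 + 0 + 0 + 0 + 1 + 0 + 0 + 0 = 1

There is 1 inversion.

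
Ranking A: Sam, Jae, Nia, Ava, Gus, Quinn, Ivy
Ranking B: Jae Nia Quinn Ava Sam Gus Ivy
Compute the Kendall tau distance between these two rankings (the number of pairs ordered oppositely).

Assign each item its position (1..7) in the first ordering, then rewrite the second ordering as that position sequence:
positions: Sam→1, Jae→2, Nia→3, Ava→4, Gus→5, Quinn→6, Ivy→7
second ordering as positions: [2, 3, 6, 4, 1, 5, 7]
Discordant pairs = inversions in this position sequence.
2: 1 → 1
3: 1 → 1
6: 4, 1, 5 → 3
4: 1 → 1
1: 0
5: 0
7: 0
Total: 1 + 1 + 3 + 1 + 0 + 0 + 0 = 6

6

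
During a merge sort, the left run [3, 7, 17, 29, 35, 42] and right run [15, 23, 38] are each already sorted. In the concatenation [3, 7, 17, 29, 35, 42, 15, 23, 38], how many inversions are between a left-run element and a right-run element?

Take each right-half value and tally the left-half values above it:
r = 15: 17, 29, 35, 42 → 4
r = 23: 29, 35, 42 → 3
r = 38: 42 → 1
Cross-inversions: 4 + 3 + 1 = 8

8 cross-inversions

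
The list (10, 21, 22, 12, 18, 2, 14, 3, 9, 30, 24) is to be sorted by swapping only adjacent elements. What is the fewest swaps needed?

Minimum adjacent swaps = number of inversions (each swap of adjacent out-of-order elements removes one inversion and no swap can remove more).
Count inversions — for each element, later elements that are smaller:
10: 2, 3, 9 → 3
21: 12, 18, 2, 14, 3, 9 → 6
22: 12, 18, 2, 14, 3, 9 → 6
12: 2, 3, 9 → 3
18: 2, 14, 3, 9 → 4
2: none → 0
14: 3, 9 → 2
3: none → 0
9: none → 0
30: 24 → 1
24: none → 0
Total inversions: 3 + 6 + 6 + 3 + 4 + 0 + 2 + 0 + 0 + 1 + 0 = 25

25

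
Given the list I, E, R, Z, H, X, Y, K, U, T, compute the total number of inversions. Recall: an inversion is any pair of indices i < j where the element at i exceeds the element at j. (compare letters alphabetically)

Sweep left to right; for each value list the smaller values that follow it:
I → E, H → 2
E → none → 0
R → H, K → 2
Z → H, X, Y, K, U, T → 6
H → none → 0
X → K, U, T → 3
Y → K, U, T → 3
K → none → 0
U → T → 1
T → none → 0
Sum: 2 + 0 + 2 + 6 + 0 + 3 + 3 + 0 + 1 + 0 = 17

17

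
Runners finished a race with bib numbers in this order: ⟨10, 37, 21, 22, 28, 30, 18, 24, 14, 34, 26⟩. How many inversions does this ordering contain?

Count, for each position, how many later elements it exceeds:
10 → none → 0
37 → 21, 22, 28, 30, 18, 24, 14, 34, 26 → 9
21 → 18, 14 → 2
22 → 18, 14 → 2
28 → 18, 24, 14, 26 → 4
30 → 18, 24, 14, 26 → 4
18 → 14 → 1
24 → 14 → 1
14 → none → 0
34 → 26 → 1
26 → none → 0
Sum: 0 + 9 + 2 + 2 + 4 + 4 + 1 + 1 + 0 + 1 + 0 = 24

24 inversions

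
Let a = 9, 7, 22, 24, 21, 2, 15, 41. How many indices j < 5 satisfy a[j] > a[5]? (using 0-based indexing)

5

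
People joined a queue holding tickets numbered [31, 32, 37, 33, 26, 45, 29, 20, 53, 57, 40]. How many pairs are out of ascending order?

20 inversions

Element-by-element contributions:
31: 3
32: 3
37: 4
33: 3
26: 1
45: 3
29: 1
20: 0
53: 1
57: 1
40: 0
Sum: 3 + 3 + 4 + 3 + 1 + 3 + 1 + 0 + 1 + 1 + 0 = 20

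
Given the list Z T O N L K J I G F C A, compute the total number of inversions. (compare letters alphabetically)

Count, for each position, how many later elements it exceeds:
Z → T, O, N, L, K, J, I, G, F, C, A → 11
T → O, N, L, K, J, I, G, F, C, A → 10
O → N, L, K, J, I, G, F, C, A → 9
N → L, K, J, I, G, F, C, A → 8
L → K, J, I, G, F, C, A → 7
K → J, I, G, F, C, A → 6
J → I, G, F, C, A → 5
I → G, F, C, A → 4
G → F, C, A → 3
F → C, A → 2
C → A → 1
A → none → 0
Sum: 11 + 10 + 9 + 8 + 7 + 6 + 5 + 4 + 3 + 2 + 1 + 0 = 66

Inversions: 66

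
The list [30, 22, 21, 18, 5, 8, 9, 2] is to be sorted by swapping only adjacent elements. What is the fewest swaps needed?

25 adjacent swaps

The minimum number of adjacent swaps to sort an array equals its inversion count, since every such swap removes exactly one inversion.
Count inversions — for each element, later elements that are smaller:
30: 22, 21, 18, 5, 8, 9, 2 → 7
22: 21, 18, 5, 8, 9, 2 → 6
21: 18, 5, 8, 9, 2 → 5
18: 5, 8, 9, 2 → 4
5: 2 → 1
8: 2 → 1
9: 2 → 1
2: none → 0
Total inversions: 7 + 6 + 5 + 4 + 1 + 1 + 1 + 0 = 25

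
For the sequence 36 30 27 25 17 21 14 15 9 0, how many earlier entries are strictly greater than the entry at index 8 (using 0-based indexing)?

The element at index 8 is 9.
Elements before it: 36, 30, 27, 25, 17, 21, 14, 15
Those larger than 9: 36, 30, 27, 25, 17, 21, 14, 15

8 such elements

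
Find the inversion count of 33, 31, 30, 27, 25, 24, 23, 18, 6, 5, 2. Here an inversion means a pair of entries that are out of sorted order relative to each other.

55 out-of-order pairs

For each element, count later entries that are smaller:
33 → 31, 30, 27, 25, 24, 23, 18, 6, 5, 2 → 10
31 → 30, 27, 25, 24, 23, 18, 6, 5, 2 → 9
30 → 27, 25, 24, 23, 18, 6, 5, 2 → 8
27 → 25, 24, 23, 18, 6, 5, 2 → 7
25 → 24, 23, 18, 6, 5, 2 → 6
24 → 23, 18, 6, 5, 2 → 5
23 → 18, 6, 5, 2 → 4
18 → 6, 5, 2 → 3
6 → 5, 2 → 2
5 → 2 → 1
2 → none → 0
Sum: 10 + 9 + 8 + 7 + 6 + 5 + 4 + 3 + 2 + 1 + 0 = 55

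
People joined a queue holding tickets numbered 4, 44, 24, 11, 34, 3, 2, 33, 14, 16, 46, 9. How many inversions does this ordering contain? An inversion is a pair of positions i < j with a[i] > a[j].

Inversions: 33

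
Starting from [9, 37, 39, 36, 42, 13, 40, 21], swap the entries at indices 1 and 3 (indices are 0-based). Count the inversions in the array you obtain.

There are 11 inversions.

Positions 1 and 3 hold 37 and 36; after swapping, the array is [9, 36, 39, 37, 42, 13, 40, 21].
For each element, count later entries that are smaller:
9 → none → 0
36 → 13, 21 → 2
39 → 37, 13, 21 → 3
37 → 13, 21 → 2
42 → 13, 40, 21 → 3
13 → none → 0
40 → 21 → 1
21 → none → 0
Sum: 0 + 2 + 3 + 2 + 3 + 0 + 1 + 0 = 11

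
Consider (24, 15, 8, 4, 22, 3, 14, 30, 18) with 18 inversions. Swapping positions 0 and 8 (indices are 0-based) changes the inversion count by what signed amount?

-3

Positions 0 and 8 hold 24 and 18; after swapping, the array is [18, 15, 8, 4, 22, 3, 14, 30, 24].
Count, for each position, how many later elements it exceeds:
18 → 15, 8, 4, 3, 14 → 5
15 → 8, 4, 3, 14 → 4
8 → 4, 3 → 2
4 → 3 → 1
22 → 3, 14 → 2
3 → none → 0
14 → none → 0
30 → 24 → 1
24 → none → 0
Sum: 5 + 4 + 2 + 1 + 2 + 0 + 0 + 1 + 0 = 15
Change: 15 − 18 = -3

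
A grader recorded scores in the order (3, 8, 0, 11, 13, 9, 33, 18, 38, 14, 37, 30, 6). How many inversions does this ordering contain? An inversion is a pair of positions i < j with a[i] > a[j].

For each element, count later entries that are smaller:
3 → 0 → 1
8 → 0, 6 → 2
0 → none → 0
11 → 9, 6 → 2
13 → 9, 6 → 2
9 → 6 → 1
33 → 18, 14, 30, 6 → 4
18 → 14, 6 → 2
38 → 14, 37, 30, 6 → 4
14 → 6 → 1
37 → 30, 6 → 2
30 → 6 → 1
6 → none → 0
Sum: 1 + 2 + 0 + 2 + 2 + 1 + 4 + 2 + 4 + 1 + 2 + 1 + 0 = 22

22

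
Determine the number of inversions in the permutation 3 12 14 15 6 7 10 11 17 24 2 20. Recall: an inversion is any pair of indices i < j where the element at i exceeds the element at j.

Count, for each position, how many later elements it exceeds:
3: 1
12: 5
14: 5
15: 5
6: 1
7: 1
10: 1
11: 1
17: 1
24: 2
2: 0
20: 0
Sum: 1 + 5 + 5 + 5 + 1 + 1 + 1 + 1 + 1 + 2 + 0 + 0 = 23

23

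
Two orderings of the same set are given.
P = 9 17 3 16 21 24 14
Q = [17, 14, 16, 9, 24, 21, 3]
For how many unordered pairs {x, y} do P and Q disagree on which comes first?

11 disagreeing pairs

Assign each item its position (1..7) in the first ordering, then rewrite the second ordering as that position sequence:
positions: 9→1, 17→2, 3→3, 16→4, 21→5, 24→6, 14→7
second ordering as positions: [2, 7, 4, 1, 6, 5, 3]
Discordant pairs = inversions in this position sequence.
2: 1 → 1
7: 4, 1, 6, 5, 3 → 5
4: 1, 3 → 2
1: 0
6: 5, 3 → 2
5: 3 → 1
3: 0
Total: 1 + 5 + 2 + 0 + 2 + 1 + 0 = 11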